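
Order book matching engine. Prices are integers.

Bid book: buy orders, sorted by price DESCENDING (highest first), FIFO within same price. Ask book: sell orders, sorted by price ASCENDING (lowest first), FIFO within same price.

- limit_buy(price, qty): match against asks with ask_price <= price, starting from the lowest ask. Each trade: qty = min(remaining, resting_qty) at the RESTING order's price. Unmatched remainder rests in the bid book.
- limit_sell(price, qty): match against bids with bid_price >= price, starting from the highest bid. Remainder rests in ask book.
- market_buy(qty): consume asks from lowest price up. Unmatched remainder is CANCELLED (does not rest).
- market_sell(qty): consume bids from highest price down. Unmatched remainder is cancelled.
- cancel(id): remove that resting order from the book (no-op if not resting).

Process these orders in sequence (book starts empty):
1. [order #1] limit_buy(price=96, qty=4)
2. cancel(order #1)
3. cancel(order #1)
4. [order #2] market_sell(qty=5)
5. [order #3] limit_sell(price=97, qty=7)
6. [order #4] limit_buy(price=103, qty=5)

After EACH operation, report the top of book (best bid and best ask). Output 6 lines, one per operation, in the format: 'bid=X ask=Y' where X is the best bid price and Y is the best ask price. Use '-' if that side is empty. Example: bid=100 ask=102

Answer: bid=96 ask=-
bid=- ask=-
bid=- ask=-
bid=- ask=-
bid=- ask=97
bid=- ask=97

Derivation:
After op 1 [order #1] limit_buy(price=96, qty=4): fills=none; bids=[#1:4@96] asks=[-]
After op 2 cancel(order #1): fills=none; bids=[-] asks=[-]
After op 3 cancel(order #1): fills=none; bids=[-] asks=[-]
After op 4 [order #2] market_sell(qty=5): fills=none; bids=[-] asks=[-]
After op 5 [order #3] limit_sell(price=97, qty=7): fills=none; bids=[-] asks=[#3:7@97]
After op 6 [order #4] limit_buy(price=103, qty=5): fills=#4x#3:5@97; bids=[-] asks=[#3:2@97]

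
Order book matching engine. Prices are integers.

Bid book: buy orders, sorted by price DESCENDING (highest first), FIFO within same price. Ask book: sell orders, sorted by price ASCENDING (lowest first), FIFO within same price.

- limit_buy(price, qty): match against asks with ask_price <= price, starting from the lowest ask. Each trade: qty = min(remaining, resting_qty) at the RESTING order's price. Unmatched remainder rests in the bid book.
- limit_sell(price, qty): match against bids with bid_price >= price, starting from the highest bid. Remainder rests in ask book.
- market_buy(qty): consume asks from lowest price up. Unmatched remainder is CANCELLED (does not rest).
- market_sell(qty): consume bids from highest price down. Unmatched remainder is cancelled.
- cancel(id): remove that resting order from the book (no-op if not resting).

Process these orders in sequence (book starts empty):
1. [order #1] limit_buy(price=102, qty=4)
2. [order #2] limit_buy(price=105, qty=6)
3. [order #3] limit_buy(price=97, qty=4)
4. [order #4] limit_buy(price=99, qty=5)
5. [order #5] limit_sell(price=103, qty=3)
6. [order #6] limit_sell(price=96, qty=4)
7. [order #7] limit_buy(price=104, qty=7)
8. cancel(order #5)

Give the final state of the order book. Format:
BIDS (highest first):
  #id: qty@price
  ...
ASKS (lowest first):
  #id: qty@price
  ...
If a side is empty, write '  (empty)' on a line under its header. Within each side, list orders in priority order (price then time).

Answer: BIDS (highest first):
  #7: 7@104
  #1: 3@102
  #4: 5@99
  #3: 4@97
ASKS (lowest first):
  (empty)

Derivation:
After op 1 [order #1] limit_buy(price=102, qty=4): fills=none; bids=[#1:4@102] asks=[-]
After op 2 [order #2] limit_buy(price=105, qty=6): fills=none; bids=[#2:6@105 #1:4@102] asks=[-]
After op 3 [order #3] limit_buy(price=97, qty=4): fills=none; bids=[#2:6@105 #1:4@102 #3:4@97] asks=[-]
After op 4 [order #4] limit_buy(price=99, qty=5): fills=none; bids=[#2:6@105 #1:4@102 #4:5@99 #3:4@97] asks=[-]
After op 5 [order #5] limit_sell(price=103, qty=3): fills=#2x#5:3@105; bids=[#2:3@105 #1:4@102 #4:5@99 #3:4@97] asks=[-]
After op 6 [order #6] limit_sell(price=96, qty=4): fills=#2x#6:3@105 #1x#6:1@102; bids=[#1:3@102 #4:5@99 #3:4@97] asks=[-]
After op 7 [order #7] limit_buy(price=104, qty=7): fills=none; bids=[#7:7@104 #1:3@102 #4:5@99 #3:4@97] asks=[-]
After op 8 cancel(order #5): fills=none; bids=[#7:7@104 #1:3@102 #4:5@99 #3:4@97] asks=[-]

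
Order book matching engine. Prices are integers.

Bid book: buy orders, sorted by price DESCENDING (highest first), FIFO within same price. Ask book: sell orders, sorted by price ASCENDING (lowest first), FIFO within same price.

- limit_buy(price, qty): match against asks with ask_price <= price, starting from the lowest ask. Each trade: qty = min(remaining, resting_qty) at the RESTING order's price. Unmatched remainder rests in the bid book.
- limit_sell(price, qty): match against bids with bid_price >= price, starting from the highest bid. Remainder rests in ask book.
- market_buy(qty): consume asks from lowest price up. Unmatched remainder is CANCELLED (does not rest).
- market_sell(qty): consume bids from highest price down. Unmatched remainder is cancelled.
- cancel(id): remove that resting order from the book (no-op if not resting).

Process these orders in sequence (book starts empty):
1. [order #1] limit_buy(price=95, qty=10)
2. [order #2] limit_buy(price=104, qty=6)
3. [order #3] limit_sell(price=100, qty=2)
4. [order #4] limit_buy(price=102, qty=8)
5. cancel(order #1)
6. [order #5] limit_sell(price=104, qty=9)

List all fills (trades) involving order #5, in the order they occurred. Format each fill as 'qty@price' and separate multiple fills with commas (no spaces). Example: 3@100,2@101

Answer: 4@104

Derivation:
After op 1 [order #1] limit_buy(price=95, qty=10): fills=none; bids=[#1:10@95] asks=[-]
After op 2 [order #2] limit_buy(price=104, qty=6): fills=none; bids=[#2:6@104 #1:10@95] asks=[-]
After op 3 [order #3] limit_sell(price=100, qty=2): fills=#2x#3:2@104; bids=[#2:4@104 #1:10@95] asks=[-]
After op 4 [order #4] limit_buy(price=102, qty=8): fills=none; bids=[#2:4@104 #4:8@102 #1:10@95] asks=[-]
After op 5 cancel(order #1): fills=none; bids=[#2:4@104 #4:8@102] asks=[-]
After op 6 [order #5] limit_sell(price=104, qty=9): fills=#2x#5:4@104; bids=[#4:8@102] asks=[#5:5@104]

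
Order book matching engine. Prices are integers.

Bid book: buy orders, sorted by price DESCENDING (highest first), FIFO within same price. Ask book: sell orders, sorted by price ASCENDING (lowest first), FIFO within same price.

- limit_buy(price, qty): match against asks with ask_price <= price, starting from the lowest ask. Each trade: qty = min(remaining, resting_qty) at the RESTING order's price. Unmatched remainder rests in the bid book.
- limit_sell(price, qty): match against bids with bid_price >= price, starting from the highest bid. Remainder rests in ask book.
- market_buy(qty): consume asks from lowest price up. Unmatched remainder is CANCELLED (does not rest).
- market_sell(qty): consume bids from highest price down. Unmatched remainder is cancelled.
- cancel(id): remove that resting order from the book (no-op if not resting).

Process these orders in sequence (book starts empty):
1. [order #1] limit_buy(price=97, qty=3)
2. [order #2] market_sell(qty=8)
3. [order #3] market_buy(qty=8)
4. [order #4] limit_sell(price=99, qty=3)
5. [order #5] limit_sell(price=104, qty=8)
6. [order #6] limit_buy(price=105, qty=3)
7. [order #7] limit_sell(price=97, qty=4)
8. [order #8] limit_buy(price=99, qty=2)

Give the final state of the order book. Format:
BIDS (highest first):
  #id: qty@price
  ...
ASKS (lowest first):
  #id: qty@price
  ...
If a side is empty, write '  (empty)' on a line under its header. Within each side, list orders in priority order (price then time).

Answer: BIDS (highest first):
  (empty)
ASKS (lowest first):
  #7: 2@97
  #5: 8@104

Derivation:
After op 1 [order #1] limit_buy(price=97, qty=3): fills=none; bids=[#1:3@97] asks=[-]
After op 2 [order #2] market_sell(qty=8): fills=#1x#2:3@97; bids=[-] asks=[-]
After op 3 [order #3] market_buy(qty=8): fills=none; bids=[-] asks=[-]
After op 4 [order #4] limit_sell(price=99, qty=3): fills=none; bids=[-] asks=[#4:3@99]
After op 5 [order #5] limit_sell(price=104, qty=8): fills=none; bids=[-] asks=[#4:3@99 #5:8@104]
After op 6 [order #6] limit_buy(price=105, qty=3): fills=#6x#4:3@99; bids=[-] asks=[#5:8@104]
After op 7 [order #7] limit_sell(price=97, qty=4): fills=none; bids=[-] asks=[#7:4@97 #5:8@104]
After op 8 [order #8] limit_buy(price=99, qty=2): fills=#8x#7:2@97; bids=[-] asks=[#7:2@97 #5:8@104]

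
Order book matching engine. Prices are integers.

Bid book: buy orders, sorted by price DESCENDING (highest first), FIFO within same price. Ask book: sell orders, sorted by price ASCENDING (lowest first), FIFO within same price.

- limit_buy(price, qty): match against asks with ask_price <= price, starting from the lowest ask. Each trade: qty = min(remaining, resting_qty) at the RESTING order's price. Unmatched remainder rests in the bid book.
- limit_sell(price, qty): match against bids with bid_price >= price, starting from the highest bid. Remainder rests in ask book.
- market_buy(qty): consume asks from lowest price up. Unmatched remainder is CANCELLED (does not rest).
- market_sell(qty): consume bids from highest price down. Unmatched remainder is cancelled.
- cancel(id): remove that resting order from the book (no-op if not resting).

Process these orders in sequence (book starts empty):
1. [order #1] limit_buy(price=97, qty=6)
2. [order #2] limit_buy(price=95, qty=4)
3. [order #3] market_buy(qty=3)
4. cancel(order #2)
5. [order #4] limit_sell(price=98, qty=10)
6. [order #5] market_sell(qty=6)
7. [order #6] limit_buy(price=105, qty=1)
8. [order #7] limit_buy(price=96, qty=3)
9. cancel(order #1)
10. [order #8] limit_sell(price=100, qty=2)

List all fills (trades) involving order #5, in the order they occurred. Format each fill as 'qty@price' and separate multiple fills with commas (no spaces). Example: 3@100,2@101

Answer: 6@97

Derivation:
After op 1 [order #1] limit_buy(price=97, qty=6): fills=none; bids=[#1:6@97] asks=[-]
After op 2 [order #2] limit_buy(price=95, qty=4): fills=none; bids=[#1:6@97 #2:4@95] asks=[-]
After op 3 [order #3] market_buy(qty=3): fills=none; bids=[#1:6@97 #2:4@95] asks=[-]
After op 4 cancel(order #2): fills=none; bids=[#1:6@97] asks=[-]
After op 5 [order #4] limit_sell(price=98, qty=10): fills=none; bids=[#1:6@97] asks=[#4:10@98]
After op 6 [order #5] market_sell(qty=6): fills=#1x#5:6@97; bids=[-] asks=[#4:10@98]
After op 7 [order #6] limit_buy(price=105, qty=1): fills=#6x#4:1@98; bids=[-] asks=[#4:9@98]
After op 8 [order #7] limit_buy(price=96, qty=3): fills=none; bids=[#7:3@96] asks=[#4:9@98]
After op 9 cancel(order #1): fills=none; bids=[#7:3@96] asks=[#4:9@98]
After op 10 [order #8] limit_sell(price=100, qty=2): fills=none; bids=[#7:3@96] asks=[#4:9@98 #8:2@100]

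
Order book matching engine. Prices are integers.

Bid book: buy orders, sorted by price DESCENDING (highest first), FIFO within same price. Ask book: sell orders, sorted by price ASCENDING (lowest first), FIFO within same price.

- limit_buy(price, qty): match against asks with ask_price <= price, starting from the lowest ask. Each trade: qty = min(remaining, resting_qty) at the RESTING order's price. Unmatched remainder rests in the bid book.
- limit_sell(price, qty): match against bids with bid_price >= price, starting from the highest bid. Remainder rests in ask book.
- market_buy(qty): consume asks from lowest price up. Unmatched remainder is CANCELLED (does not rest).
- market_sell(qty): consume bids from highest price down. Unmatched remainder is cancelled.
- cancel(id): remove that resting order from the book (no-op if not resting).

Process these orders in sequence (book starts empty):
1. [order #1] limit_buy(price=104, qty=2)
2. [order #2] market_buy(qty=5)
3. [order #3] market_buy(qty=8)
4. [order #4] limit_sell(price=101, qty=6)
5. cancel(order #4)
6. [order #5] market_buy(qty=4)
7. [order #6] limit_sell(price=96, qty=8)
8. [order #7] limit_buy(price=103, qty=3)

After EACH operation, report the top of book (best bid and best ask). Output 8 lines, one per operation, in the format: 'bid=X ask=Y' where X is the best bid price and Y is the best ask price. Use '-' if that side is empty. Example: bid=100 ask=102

Answer: bid=104 ask=-
bid=104 ask=-
bid=104 ask=-
bid=- ask=101
bid=- ask=-
bid=- ask=-
bid=- ask=96
bid=- ask=96

Derivation:
After op 1 [order #1] limit_buy(price=104, qty=2): fills=none; bids=[#1:2@104] asks=[-]
After op 2 [order #2] market_buy(qty=5): fills=none; bids=[#1:2@104] asks=[-]
After op 3 [order #3] market_buy(qty=8): fills=none; bids=[#1:2@104] asks=[-]
After op 4 [order #4] limit_sell(price=101, qty=6): fills=#1x#4:2@104; bids=[-] asks=[#4:4@101]
After op 5 cancel(order #4): fills=none; bids=[-] asks=[-]
After op 6 [order #5] market_buy(qty=4): fills=none; bids=[-] asks=[-]
After op 7 [order #6] limit_sell(price=96, qty=8): fills=none; bids=[-] asks=[#6:8@96]
After op 8 [order #7] limit_buy(price=103, qty=3): fills=#7x#6:3@96; bids=[-] asks=[#6:5@96]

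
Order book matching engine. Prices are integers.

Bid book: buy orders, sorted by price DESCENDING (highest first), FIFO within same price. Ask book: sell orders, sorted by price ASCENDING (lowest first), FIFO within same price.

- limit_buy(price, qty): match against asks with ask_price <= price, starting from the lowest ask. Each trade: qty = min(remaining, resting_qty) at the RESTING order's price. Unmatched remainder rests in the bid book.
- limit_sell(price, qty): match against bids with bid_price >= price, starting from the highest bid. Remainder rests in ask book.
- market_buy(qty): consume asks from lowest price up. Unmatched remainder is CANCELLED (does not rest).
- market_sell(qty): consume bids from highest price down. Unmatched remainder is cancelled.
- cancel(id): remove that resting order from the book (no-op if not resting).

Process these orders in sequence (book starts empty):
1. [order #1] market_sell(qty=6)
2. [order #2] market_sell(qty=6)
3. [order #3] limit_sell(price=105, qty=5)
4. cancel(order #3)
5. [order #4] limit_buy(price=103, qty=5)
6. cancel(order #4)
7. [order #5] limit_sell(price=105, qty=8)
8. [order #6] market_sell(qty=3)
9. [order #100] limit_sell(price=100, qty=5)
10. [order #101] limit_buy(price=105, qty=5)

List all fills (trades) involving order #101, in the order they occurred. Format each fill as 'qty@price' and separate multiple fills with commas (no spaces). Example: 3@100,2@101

Answer: 5@100

Derivation:
After op 1 [order #1] market_sell(qty=6): fills=none; bids=[-] asks=[-]
After op 2 [order #2] market_sell(qty=6): fills=none; bids=[-] asks=[-]
After op 3 [order #3] limit_sell(price=105, qty=5): fills=none; bids=[-] asks=[#3:5@105]
After op 4 cancel(order #3): fills=none; bids=[-] asks=[-]
After op 5 [order #4] limit_buy(price=103, qty=5): fills=none; bids=[#4:5@103] asks=[-]
After op 6 cancel(order #4): fills=none; bids=[-] asks=[-]
After op 7 [order #5] limit_sell(price=105, qty=8): fills=none; bids=[-] asks=[#5:8@105]
After op 8 [order #6] market_sell(qty=3): fills=none; bids=[-] asks=[#5:8@105]
After op 9 [order #100] limit_sell(price=100, qty=5): fills=none; bids=[-] asks=[#100:5@100 #5:8@105]
After op 10 [order #101] limit_buy(price=105, qty=5): fills=#101x#100:5@100; bids=[-] asks=[#5:8@105]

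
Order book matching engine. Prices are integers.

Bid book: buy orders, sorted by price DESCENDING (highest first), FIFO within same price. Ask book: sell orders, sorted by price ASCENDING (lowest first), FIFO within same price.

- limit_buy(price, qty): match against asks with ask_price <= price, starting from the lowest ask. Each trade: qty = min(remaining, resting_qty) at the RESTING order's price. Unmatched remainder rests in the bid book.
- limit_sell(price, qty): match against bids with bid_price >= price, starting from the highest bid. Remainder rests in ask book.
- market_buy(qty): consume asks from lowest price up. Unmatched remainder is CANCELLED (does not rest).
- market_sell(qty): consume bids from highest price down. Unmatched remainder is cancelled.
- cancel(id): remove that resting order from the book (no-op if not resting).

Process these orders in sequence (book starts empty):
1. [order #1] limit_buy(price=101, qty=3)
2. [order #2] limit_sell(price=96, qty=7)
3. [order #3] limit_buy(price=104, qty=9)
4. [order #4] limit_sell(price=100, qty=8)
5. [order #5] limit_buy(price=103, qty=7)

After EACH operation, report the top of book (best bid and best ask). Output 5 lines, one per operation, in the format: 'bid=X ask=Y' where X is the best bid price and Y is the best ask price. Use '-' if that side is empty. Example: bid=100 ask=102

After op 1 [order #1] limit_buy(price=101, qty=3): fills=none; bids=[#1:3@101] asks=[-]
After op 2 [order #2] limit_sell(price=96, qty=7): fills=#1x#2:3@101; bids=[-] asks=[#2:4@96]
After op 3 [order #3] limit_buy(price=104, qty=9): fills=#3x#2:4@96; bids=[#3:5@104] asks=[-]
After op 4 [order #4] limit_sell(price=100, qty=8): fills=#3x#4:5@104; bids=[-] asks=[#4:3@100]
After op 5 [order #5] limit_buy(price=103, qty=7): fills=#5x#4:3@100; bids=[#5:4@103] asks=[-]

Answer: bid=101 ask=-
bid=- ask=96
bid=104 ask=-
bid=- ask=100
bid=103 ask=-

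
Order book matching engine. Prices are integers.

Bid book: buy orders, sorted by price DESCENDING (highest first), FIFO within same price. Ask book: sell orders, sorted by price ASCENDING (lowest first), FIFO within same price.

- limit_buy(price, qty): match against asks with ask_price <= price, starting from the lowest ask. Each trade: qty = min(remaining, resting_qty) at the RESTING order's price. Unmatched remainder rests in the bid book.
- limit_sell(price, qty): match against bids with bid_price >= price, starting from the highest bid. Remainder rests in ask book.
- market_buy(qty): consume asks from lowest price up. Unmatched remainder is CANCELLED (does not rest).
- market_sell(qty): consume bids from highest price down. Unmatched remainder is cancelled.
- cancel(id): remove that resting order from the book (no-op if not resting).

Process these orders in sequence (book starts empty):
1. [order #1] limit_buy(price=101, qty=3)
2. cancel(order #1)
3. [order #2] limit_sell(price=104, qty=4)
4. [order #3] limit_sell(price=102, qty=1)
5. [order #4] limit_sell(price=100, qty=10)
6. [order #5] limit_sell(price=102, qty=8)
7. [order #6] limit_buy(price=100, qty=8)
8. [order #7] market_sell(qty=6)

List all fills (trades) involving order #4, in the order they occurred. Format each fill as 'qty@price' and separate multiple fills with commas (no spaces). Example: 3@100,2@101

After op 1 [order #1] limit_buy(price=101, qty=3): fills=none; bids=[#1:3@101] asks=[-]
After op 2 cancel(order #1): fills=none; bids=[-] asks=[-]
After op 3 [order #2] limit_sell(price=104, qty=4): fills=none; bids=[-] asks=[#2:4@104]
After op 4 [order #3] limit_sell(price=102, qty=1): fills=none; bids=[-] asks=[#3:1@102 #2:4@104]
After op 5 [order #4] limit_sell(price=100, qty=10): fills=none; bids=[-] asks=[#4:10@100 #3:1@102 #2:4@104]
After op 6 [order #5] limit_sell(price=102, qty=8): fills=none; bids=[-] asks=[#4:10@100 #3:1@102 #5:8@102 #2:4@104]
After op 7 [order #6] limit_buy(price=100, qty=8): fills=#6x#4:8@100; bids=[-] asks=[#4:2@100 #3:1@102 #5:8@102 #2:4@104]
After op 8 [order #7] market_sell(qty=6): fills=none; bids=[-] asks=[#4:2@100 #3:1@102 #5:8@102 #2:4@104]

Answer: 8@100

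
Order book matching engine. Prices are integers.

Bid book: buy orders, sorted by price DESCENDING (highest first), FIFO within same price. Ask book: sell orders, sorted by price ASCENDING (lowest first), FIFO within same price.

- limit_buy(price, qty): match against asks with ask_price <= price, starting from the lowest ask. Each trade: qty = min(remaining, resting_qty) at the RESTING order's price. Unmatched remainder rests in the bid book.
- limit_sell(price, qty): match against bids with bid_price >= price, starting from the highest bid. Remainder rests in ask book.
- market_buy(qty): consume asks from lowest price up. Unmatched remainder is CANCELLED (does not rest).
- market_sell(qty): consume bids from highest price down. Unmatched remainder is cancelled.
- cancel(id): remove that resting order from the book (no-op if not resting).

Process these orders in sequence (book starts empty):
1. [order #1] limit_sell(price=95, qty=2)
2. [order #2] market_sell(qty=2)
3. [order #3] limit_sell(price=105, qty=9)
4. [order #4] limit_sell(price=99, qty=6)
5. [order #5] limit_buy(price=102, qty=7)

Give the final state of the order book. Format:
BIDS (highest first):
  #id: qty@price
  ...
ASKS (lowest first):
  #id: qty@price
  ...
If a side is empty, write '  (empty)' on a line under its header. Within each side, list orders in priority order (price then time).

After op 1 [order #1] limit_sell(price=95, qty=2): fills=none; bids=[-] asks=[#1:2@95]
After op 2 [order #2] market_sell(qty=2): fills=none; bids=[-] asks=[#1:2@95]
After op 3 [order #3] limit_sell(price=105, qty=9): fills=none; bids=[-] asks=[#1:2@95 #3:9@105]
After op 4 [order #4] limit_sell(price=99, qty=6): fills=none; bids=[-] asks=[#1:2@95 #4:6@99 #3:9@105]
After op 5 [order #5] limit_buy(price=102, qty=7): fills=#5x#1:2@95 #5x#4:5@99; bids=[-] asks=[#4:1@99 #3:9@105]

Answer: BIDS (highest first):
  (empty)
ASKS (lowest first):
  #4: 1@99
  #3: 9@105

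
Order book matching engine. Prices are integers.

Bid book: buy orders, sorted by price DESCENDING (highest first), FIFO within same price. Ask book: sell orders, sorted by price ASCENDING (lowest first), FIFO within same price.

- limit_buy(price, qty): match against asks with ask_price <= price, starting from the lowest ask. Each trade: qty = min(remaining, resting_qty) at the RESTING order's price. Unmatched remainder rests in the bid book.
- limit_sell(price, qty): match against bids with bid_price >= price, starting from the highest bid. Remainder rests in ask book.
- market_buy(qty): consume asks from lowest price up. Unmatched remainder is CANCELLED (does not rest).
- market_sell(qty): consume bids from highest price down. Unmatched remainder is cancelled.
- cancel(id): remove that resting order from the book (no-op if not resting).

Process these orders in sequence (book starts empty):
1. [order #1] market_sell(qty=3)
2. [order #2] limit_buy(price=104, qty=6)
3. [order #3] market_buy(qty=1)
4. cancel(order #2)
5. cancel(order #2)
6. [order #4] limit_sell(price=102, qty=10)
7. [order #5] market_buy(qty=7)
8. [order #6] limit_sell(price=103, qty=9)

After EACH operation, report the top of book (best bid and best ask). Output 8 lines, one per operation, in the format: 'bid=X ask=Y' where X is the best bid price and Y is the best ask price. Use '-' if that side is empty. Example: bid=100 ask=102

Answer: bid=- ask=-
bid=104 ask=-
bid=104 ask=-
bid=- ask=-
bid=- ask=-
bid=- ask=102
bid=- ask=102
bid=- ask=102

Derivation:
After op 1 [order #1] market_sell(qty=3): fills=none; bids=[-] asks=[-]
After op 2 [order #2] limit_buy(price=104, qty=6): fills=none; bids=[#2:6@104] asks=[-]
After op 3 [order #3] market_buy(qty=1): fills=none; bids=[#2:6@104] asks=[-]
After op 4 cancel(order #2): fills=none; bids=[-] asks=[-]
After op 5 cancel(order #2): fills=none; bids=[-] asks=[-]
After op 6 [order #4] limit_sell(price=102, qty=10): fills=none; bids=[-] asks=[#4:10@102]
After op 7 [order #5] market_buy(qty=7): fills=#5x#4:7@102; bids=[-] asks=[#4:3@102]
After op 8 [order #6] limit_sell(price=103, qty=9): fills=none; bids=[-] asks=[#4:3@102 #6:9@103]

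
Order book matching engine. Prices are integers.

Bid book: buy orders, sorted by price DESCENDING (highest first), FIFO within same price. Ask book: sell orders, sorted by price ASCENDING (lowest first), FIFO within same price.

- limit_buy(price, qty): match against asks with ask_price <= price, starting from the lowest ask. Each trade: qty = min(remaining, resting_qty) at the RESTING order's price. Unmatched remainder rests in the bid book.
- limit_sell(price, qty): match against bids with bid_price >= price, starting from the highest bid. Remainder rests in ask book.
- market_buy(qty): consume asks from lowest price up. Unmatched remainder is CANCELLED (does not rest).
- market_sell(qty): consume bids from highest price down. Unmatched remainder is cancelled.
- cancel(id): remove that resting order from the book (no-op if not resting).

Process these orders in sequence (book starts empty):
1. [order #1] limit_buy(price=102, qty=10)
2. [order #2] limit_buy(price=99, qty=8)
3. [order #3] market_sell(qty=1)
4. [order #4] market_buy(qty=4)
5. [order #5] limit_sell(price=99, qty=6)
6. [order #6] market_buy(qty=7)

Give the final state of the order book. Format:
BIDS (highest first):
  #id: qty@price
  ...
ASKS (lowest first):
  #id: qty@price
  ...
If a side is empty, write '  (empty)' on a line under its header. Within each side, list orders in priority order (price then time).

After op 1 [order #1] limit_buy(price=102, qty=10): fills=none; bids=[#1:10@102] asks=[-]
After op 2 [order #2] limit_buy(price=99, qty=8): fills=none; bids=[#1:10@102 #2:8@99] asks=[-]
After op 3 [order #3] market_sell(qty=1): fills=#1x#3:1@102; bids=[#1:9@102 #2:8@99] asks=[-]
After op 4 [order #4] market_buy(qty=4): fills=none; bids=[#1:9@102 #2:8@99] asks=[-]
After op 5 [order #5] limit_sell(price=99, qty=6): fills=#1x#5:6@102; bids=[#1:3@102 #2:8@99] asks=[-]
After op 6 [order #6] market_buy(qty=7): fills=none; bids=[#1:3@102 #2:8@99] asks=[-]

Answer: BIDS (highest first):
  #1: 3@102
  #2: 8@99
ASKS (lowest first):
  (empty)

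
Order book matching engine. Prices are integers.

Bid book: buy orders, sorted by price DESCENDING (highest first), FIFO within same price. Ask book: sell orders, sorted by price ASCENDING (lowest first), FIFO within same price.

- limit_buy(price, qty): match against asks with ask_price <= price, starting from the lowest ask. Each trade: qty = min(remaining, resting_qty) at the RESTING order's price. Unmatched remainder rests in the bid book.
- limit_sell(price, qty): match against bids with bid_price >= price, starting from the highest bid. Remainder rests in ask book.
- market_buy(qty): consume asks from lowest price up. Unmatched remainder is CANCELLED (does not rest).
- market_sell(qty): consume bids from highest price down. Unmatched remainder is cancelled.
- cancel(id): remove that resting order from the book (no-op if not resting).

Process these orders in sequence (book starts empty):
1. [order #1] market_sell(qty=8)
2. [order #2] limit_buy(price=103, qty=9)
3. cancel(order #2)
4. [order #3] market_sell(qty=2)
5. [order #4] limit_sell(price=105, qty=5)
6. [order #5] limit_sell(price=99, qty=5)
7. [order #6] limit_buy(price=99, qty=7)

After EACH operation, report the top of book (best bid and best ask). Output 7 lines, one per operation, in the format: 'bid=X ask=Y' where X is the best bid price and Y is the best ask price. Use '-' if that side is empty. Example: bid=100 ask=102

Answer: bid=- ask=-
bid=103 ask=-
bid=- ask=-
bid=- ask=-
bid=- ask=105
bid=- ask=99
bid=99 ask=105

Derivation:
After op 1 [order #1] market_sell(qty=8): fills=none; bids=[-] asks=[-]
After op 2 [order #2] limit_buy(price=103, qty=9): fills=none; bids=[#2:9@103] asks=[-]
After op 3 cancel(order #2): fills=none; bids=[-] asks=[-]
After op 4 [order #3] market_sell(qty=2): fills=none; bids=[-] asks=[-]
After op 5 [order #4] limit_sell(price=105, qty=5): fills=none; bids=[-] asks=[#4:5@105]
After op 6 [order #5] limit_sell(price=99, qty=5): fills=none; bids=[-] asks=[#5:5@99 #4:5@105]
After op 7 [order #6] limit_buy(price=99, qty=7): fills=#6x#5:5@99; bids=[#6:2@99] asks=[#4:5@105]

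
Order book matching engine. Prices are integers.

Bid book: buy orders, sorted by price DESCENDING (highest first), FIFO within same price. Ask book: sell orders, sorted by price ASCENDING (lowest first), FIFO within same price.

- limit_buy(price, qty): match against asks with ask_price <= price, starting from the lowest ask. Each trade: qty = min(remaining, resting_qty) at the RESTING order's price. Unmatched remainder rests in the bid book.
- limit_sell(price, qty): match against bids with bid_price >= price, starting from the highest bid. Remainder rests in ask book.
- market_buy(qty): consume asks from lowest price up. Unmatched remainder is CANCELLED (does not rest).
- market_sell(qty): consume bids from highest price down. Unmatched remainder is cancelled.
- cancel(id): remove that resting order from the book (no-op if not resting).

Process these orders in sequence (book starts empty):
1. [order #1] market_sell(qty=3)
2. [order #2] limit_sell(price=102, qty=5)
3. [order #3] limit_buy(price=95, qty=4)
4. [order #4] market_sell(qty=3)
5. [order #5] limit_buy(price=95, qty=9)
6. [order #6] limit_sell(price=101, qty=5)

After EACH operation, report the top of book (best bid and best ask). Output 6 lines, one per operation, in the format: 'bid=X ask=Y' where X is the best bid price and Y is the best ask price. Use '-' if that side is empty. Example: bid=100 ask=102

After op 1 [order #1] market_sell(qty=3): fills=none; bids=[-] asks=[-]
After op 2 [order #2] limit_sell(price=102, qty=5): fills=none; bids=[-] asks=[#2:5@102]
After op 3 [order #3] limit_buy(price=95, qty=4): fills=none; bids=[#3:4@95] asks=[#2:5@102]
After op 4 [order #4] market_sell(qty=3): fills=#3x#4:3@95; bids=[#3:1@95] asks=[#2:5@102]
After op 5 [order #5] limit_buy(price=95, qty=9): fills=none; bids=[#3:1@95 #5:9@95] asks=[#2:5@102]
After op 6 [order #6] limit_sell(price=101, qty=5): fills=none; bids=[#3:1@95 #5:9@95] asks=[#6:5@101 #2:5@102]

Answer: bid=- ask=-
bid=- ask=102
bid=95 ask=102
bid=95 ask=102
bid=95 ask=102
bid=95 ask=101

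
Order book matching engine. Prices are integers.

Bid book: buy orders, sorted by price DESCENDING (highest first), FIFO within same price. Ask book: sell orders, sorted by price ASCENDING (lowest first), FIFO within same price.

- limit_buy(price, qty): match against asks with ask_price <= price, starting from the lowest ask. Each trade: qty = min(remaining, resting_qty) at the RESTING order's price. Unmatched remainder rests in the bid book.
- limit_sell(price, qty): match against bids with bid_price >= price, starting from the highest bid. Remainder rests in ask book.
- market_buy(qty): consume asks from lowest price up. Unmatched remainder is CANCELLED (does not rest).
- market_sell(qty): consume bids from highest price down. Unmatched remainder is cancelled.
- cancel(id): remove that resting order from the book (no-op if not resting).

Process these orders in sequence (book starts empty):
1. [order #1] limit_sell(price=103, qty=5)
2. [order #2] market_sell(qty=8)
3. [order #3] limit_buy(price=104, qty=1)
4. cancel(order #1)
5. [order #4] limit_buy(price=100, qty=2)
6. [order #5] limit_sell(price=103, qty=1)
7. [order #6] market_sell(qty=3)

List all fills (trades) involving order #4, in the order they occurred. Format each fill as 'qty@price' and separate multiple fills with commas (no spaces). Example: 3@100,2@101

Answer: 2@100

Derivation:
After op 1 [order #1] limit_sell(price=103, qty=5): fills=none; bids=[-] asks=[#1:5@103]
After op 2 [order #2] market_sell(qty=8): fills=none; bids=[-] asks=[#1:5@103]
After op 3 [order #3] limit_buy(price=104, qty=1): fills=#3x#1:1@103; bids=[-] asks=[#1:4@103]
After op 4 cancel(order #1): fills=none; bids=[-] asks=[-]
After op 5 [order #4] limit_buy(price=100, qty=2): fills=none; bids=[#4:2@100] asks=[-]
After op 6 [order #5] limit_sell(price=103, qty=1): fills=none; bids=[#4:2@100] asks=[#5:1@103]
After op 7 [order #6] market_sell(qty=3): fills=#4x#6:2@100; bids=[-] asks=[#5:1@103]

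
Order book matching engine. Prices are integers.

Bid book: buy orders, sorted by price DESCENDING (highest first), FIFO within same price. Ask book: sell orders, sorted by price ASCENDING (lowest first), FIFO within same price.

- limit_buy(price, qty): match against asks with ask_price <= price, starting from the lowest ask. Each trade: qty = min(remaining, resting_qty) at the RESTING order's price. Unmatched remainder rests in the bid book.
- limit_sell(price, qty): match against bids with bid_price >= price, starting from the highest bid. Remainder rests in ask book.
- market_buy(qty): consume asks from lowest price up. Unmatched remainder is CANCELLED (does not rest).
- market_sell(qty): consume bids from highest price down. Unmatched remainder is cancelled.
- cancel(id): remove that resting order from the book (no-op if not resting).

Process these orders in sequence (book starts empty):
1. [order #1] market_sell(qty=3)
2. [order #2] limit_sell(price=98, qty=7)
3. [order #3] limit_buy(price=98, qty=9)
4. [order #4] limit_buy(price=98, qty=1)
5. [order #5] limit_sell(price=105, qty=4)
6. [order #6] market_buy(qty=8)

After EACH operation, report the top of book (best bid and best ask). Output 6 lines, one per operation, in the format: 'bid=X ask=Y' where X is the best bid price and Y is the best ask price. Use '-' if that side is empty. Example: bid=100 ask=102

After op 1 [order #1] market_sell(qty=3): fills=none; bids=[-] asks=[-]
After op 2 [order #2] limit_sell(price=98, qty=7): fills=none; bids=[-] asks=[#2:7@98]
After op 3 [order #3] limit_buy(price=98, qty=9): fills=#3x#2:7@98; bids=[#3:2@98] asks=[-]
After op 4 [order #4] limit_buy(price=98, qty=1): fills=none; bids=[#3:2@98 #4:1@98] asks=[-]
After op 5 [order #5] limit_sell(price=105, qty=4): fills=none; bids=[#3:2@98 #4:1@98] asks=[#5:4@105]
After op 6 [order #6] market_buy(qty=8): fills=#6x#5:4@105; bids=[#3:2@98 #4:1@98] asks=[-]

Answer: bid=- ask=-
bid=- ask=98
bid=98 ask=-
bid=98 ask=-
bid=98 ask=105
bid=98 ask=-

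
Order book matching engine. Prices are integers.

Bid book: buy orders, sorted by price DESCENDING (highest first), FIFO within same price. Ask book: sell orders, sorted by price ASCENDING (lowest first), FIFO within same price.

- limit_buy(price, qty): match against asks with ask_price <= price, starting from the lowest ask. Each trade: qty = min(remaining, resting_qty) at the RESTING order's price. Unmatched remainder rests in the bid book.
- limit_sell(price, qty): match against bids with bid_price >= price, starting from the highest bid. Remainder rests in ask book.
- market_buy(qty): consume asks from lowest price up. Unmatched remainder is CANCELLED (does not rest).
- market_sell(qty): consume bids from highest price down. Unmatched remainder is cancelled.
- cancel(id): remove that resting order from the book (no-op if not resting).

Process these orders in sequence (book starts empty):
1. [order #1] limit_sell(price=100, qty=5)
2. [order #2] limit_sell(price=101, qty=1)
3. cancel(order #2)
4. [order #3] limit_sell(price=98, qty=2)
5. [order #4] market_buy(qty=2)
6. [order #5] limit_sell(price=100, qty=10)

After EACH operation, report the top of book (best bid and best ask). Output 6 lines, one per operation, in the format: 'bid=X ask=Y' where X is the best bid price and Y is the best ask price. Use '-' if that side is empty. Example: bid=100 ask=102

Answer: bid=- ask=100
bid=- ask=100
bid=- ask=100
bid=- ask=98
bid=- ask=100
bid=- ask=100

Derivation:
After op 1 [order #1] limit_sell(price=100, qty=5): fills=none; bids=[-] asks=[#1:5@100]
After op 2 [order #2] limit_sell(price=101, qty=1): fills=none; bids=[-] asks=[#1:5@100 #2:1@101]
After op 3 cancel(order #2): fills=none; bids=[-] asks=[#1:5@100]
After op 4 [order #3] limit_sell(price=98, qty=2): fills=none; bids=[-] asks=[#3:2@98 #1:5@100]
After op 5 [order #4] market_buy(qty=2): fills=#4x#3:2@98; bids=[-] asks=[#1:5@100]
After op 6 [order #5] limit_sell(price=100, qty=10): fills=none; bids=[-] asks=[#1:5@100 #5:10@100]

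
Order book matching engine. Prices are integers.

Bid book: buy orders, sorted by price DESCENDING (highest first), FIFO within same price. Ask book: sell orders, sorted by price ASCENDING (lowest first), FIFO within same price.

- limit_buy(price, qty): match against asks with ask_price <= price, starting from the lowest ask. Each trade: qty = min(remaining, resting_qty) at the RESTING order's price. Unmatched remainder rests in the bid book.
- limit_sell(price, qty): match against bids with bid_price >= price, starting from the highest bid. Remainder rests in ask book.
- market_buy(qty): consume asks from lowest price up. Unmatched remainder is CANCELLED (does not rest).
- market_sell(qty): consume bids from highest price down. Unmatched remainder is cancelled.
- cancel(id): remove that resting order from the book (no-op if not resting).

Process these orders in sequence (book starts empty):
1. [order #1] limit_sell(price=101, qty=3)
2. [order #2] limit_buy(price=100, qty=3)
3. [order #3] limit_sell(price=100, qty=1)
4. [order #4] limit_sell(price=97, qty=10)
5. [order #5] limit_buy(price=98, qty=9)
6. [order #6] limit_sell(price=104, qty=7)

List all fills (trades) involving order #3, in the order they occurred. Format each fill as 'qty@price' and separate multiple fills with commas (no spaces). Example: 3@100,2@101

After op 1 [order #1] limit_sell(price=101, qty=3): fills=none; bids=[-] asks=[#1:3@101]
After op 2 [order #2] limit_buy(price=100, qty=3): fills=none; bids=[#2:3@100] asks=[#1:3@101]
After op 3 [order #3] limit_sell(price=100, qty=1): fills=#2x#3:1@100; bids=[#2:2@100] asks=[#1:3@101]
After op 4 [order #4] limit_sell(price=97, qty=10): fills=#2x#4:2@100; bids=[-] asks=[#4:8@97 #1:3@101]
After op 5 [order #5] limit_buy(price=98, qty=9): fills=#5x#4:8@97; bids=[#5:1@98] asks=[#1:3@101]
After op 6 [order #6] limit_sell(price=104, qty=7): fills=none; bids=[#5:1@98] asks=[#1:3@101 #6:7@104]

Answer: 1@100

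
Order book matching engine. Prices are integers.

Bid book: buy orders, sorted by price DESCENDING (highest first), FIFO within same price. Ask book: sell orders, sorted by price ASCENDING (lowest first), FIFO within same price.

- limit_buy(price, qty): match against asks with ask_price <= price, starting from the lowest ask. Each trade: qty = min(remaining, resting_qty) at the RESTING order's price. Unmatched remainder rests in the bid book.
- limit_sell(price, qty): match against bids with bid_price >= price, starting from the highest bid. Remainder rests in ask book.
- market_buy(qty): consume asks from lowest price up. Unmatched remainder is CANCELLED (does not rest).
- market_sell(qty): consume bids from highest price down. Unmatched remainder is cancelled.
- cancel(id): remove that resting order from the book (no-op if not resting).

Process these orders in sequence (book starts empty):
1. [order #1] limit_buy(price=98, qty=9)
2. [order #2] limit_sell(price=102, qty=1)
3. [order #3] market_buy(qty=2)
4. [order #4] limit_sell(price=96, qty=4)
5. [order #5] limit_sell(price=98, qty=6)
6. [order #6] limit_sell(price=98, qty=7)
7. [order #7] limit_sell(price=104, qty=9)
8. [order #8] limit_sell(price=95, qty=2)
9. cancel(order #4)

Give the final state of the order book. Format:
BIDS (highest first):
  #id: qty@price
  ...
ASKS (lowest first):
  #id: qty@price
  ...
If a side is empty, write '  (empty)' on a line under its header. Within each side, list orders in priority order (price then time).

After op 1 [order #1] limit_buy(price=98, qty=9): fills=none; bids=[#1:9@98] asks=[-]
After op 2 [order #2] limit_sell(price=102, qty=1): fills=none; bids=[#1:9@98] asks=[#2:1@102]
After op 3 [order #3] market_buy(qty=2): fills=#3x#2:1@102; bids=[#1:9@98] asks=[-]
After op 4 [order #4] limit_sell(price=96, qty=4): fills=#1x#4:4@98; bids=[#1:5@98] asks=[-]
After op 5 [order #5] limit_sell(price=98, qty=6): fills=#1x#5:5@98; bids=[-] asks=[#5:1@98]
After op 6 [order #6] limit_sell(price=98, qty=7): fills=none; bids=[-] asks=[#5:1@98 #6:7@98]
After op 7 [order #7] limit_sell(price=104, qty=9): fills=none; bids=[-] asks=[#5:1@98 #6:7@98 #7:9@104]
After op 8 [order #8] limit_sell(price=95, qty=2): fills=none; bids=[-] asks=[#8:2@95 #5:1@98 #6:7@98 #7:9@104]
After op 9 cancel(order #4): fills=none; bids=[-] asks=[#8:2@95 #5:1@98 #6:7@98 #7:9@104]

Answer: BIDS (highest first):
  (empty)
ASKS (lowest first):
  #8: 2@95
  #5: 1@98
  #6: 7@98
  #7: 9@104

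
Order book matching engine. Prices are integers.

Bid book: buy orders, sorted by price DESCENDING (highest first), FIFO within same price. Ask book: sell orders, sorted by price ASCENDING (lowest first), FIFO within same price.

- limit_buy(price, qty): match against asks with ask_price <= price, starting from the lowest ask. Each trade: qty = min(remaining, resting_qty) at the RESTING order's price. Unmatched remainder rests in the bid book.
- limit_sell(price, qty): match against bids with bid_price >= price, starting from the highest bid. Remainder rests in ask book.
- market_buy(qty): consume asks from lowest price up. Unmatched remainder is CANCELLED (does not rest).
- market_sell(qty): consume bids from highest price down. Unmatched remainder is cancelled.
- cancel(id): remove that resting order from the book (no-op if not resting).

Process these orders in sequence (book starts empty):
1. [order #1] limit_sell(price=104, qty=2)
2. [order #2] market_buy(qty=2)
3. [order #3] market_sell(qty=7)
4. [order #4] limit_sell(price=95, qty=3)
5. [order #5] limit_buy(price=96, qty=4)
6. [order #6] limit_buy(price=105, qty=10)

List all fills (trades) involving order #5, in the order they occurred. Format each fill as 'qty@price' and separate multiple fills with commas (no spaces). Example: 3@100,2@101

Answer: 3@95

Derivation:
After op 1 [order #1] limit_sell(price=104, qty=2): fills=none; bids=[-] asks=[#1:2@104]
After op 2 [order #2] market_buy(qty=2): fills=#2x#1:2@104; bids=[-] asks=[-]
After op 3 [order #3] market_sell(qty=7): fills=none; bids=[-] asks=[-]
After op 4 [order #4] limit_sell(price=95, qty=3): fills=none; bids=[-] asks=[#4:3@95]
After op 5 [order #5] limit_buy(price=96, qty=4): fills=#5x#4:3@95; bids=[#5:1@96] asks=[-]
After op 6 [order #6] limit_buy(price=105, qty=10): fills=none; bids=[#6:10@105 #5:1@96] asks=[-]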